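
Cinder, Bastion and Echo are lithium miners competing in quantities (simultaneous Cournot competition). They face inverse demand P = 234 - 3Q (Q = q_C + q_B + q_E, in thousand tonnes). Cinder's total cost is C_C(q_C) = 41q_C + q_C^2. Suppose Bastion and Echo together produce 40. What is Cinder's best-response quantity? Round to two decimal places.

With rivals' combined output fixed at 40, Cinder's profit is π_C = (234 - 3·40 - 3q_C)q_C - (41q_C + q_C²) = (114 - 3q_C)q_C - (41q_C + q_C²).
∂π_C/∂q_C = 73 - 8q_C = 0, so q_C = 73/8.

9.13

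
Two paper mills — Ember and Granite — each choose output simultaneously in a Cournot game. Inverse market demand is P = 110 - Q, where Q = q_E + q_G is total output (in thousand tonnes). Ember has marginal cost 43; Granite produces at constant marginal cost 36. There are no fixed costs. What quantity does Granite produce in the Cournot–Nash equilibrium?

Ember's profit: π_E = (110 - Q)q_E - (43q_E). Setting ∂π_E/∂q_E = 0: 67 - 2q_E - (q_G) = 0.
Granite's first-order condition: 74 - 2q_G - (q_E) = 0.
Best responses: q_E = (67 - q_G)/2, q_G = (74 - q_E)/2.
Solving the pair: q_E = 20, q_G = 27.

27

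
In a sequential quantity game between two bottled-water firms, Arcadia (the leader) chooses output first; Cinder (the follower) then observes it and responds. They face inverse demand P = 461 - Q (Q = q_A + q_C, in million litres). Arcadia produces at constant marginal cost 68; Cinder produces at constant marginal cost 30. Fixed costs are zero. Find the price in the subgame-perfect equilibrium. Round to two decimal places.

156.75

Solve by backward induction. Given q_A, the follower Cinder maximises π_C = (461 - q_A - q_C)q_C - 30q_C.
Setting the follower's marginal profit to zero, 431 - q_A - 2q_C = 0, i.e. q_C = (431 - q_A)/2.
Arcadia substitutes q_C(q_A) into its own profit: π_A = q_A(461 - q_A - (431 - q_A)/2) - 68q_A = (491/2 - (1/2)q_A)q_A - 68q_A.
Leader FOC: 355/2 - q_A = 0, so q_A = 355/2.
Then q_C = (431 - 355/2)/2 = 507/4.
Total output Q = 1217/4, so price P = 461 - 1217/4 = 627/4.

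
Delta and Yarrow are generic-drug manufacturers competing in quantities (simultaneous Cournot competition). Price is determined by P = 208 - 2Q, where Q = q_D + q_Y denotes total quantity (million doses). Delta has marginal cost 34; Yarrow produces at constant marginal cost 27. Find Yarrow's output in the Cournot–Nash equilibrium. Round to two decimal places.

Delta's profit: π_D = (208 - 2Q)q_D - (34q_D). Setting ∂π_D/∂q_D = 0: 174 - 4q_D - 2(q_Y) = 0.
Yarrow's first-order condition: 181 - 4q_Y - 2(q_D) = 0.
Rearranging gives the reaction functions q_D = (174 - 2q_Y)/4 and q_Y = (181 - 2q_D)/4.
Solving the pair: q_D = 167/6, q_Y = 94/3.

31.33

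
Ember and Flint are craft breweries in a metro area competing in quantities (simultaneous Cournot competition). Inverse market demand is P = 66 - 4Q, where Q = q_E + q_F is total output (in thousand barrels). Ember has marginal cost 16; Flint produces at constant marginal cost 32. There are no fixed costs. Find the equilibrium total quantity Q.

Ember's profit: π_E = (66 - 4Q)q_E - (16q_E). Setting ∂π_E/∂q_E = 0: 50 - 8q_E - 4(q_F) = 0.
Flint's first-order condition: 34 - 8q_F - 4(q_E) = 0.
So q_E = (50 - 4q_F)/8 and q_F = (34 - 4q_E)/8.
Substituting one into the other gives q_E = 11/2 and q_F = 3/2.
Total output Q = 11/2 + 3/2 = 7.

7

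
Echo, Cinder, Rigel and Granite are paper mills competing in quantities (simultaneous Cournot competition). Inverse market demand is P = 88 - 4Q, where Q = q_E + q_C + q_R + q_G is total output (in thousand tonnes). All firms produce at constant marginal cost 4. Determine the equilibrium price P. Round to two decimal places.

Each firm earns π_i = (88 - 4Q)q_i - 4q_i.
First-order condition (treating rivals' output as given): 84 - 8q_i - 4·Σ_{j≠i} q_j = 0.
By symmetry each firm produces the same amount; substituting Σ_{j≠i} q_j = 3q_i yields q_i = 84/20 = 21/5.
Total output Q = 84/5, so price P = 88 - 4·(84/5) = 104/5.

20.80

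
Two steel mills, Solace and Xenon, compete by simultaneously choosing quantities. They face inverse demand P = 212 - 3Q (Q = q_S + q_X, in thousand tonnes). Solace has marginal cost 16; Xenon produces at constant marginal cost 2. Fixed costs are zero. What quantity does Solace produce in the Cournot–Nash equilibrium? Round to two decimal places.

Solace's profit: π_S = (212 - 3Q)q_S - (16q_S). Setting ∂π_S/∂q_S = 0: 196 - 6q_S - 3(q_X) = 0.
Xenon's profit: π_X = (212 - 3Q)q_X - (2q_X). Setting ∂π_X/∂q_X = 0: 210 - 6q_X - 3(q_S) = 0.
Rearranging gives the reaction functions q_S = (196 - 3q_X)/6 and q_X = (210 - 3q_S)/6.
Solving the pair: q_S = 182/9, q_X = 224/9.

20.22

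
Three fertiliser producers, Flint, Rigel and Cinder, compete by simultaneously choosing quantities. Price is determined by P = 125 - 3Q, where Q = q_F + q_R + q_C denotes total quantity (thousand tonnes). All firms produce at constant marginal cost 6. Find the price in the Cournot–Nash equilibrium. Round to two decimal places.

Each firm earns π_i = (125 - 3Q)q_i - 6q_i.
Setting ∂π_i/∂q_i = 0 with rivals' quantities fixed: 119 - 6q_i - 3·Σ_{j≠i} q_j = 0.
By symmetry each firm produces the same amount; substituting Σ_{j≠i} q_j = 2q_i yields q_i = 119/12.
Total output Q = 119/4, so price P = 125 - 3·(119/4) = 143/4.

35.75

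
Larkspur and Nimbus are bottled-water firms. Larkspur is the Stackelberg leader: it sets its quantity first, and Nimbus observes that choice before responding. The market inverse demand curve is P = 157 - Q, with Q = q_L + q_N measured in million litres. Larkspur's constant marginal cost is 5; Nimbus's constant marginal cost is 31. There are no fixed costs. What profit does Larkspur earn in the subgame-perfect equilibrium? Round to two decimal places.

3960.50

The follower Nimbus best-responds to any q_L: π_N = (157 - Q)q_N - 31q_N.
∂π_N/∂q_N = 126 - q_L - 2q_N = 0 gives the reaction function q_N = (126 - q_L)/2.
The leader anticipates this reaction. Substituting into P = 157 - Q gives P = 94 - (1/2)q_L, so π_L = (94 - (1/2)q_L)q_L - 5q_L.
Maximising: ∂π_L/∂q_L = 89 - q_L = 0, giving q_L = 89.
Then q_N = (126 - 89)/2 = 37/2.
Price P = 157 - 215/2 = 99/2.
Larkspur's profit: (99/2 - 5)·89 = 3960.5000.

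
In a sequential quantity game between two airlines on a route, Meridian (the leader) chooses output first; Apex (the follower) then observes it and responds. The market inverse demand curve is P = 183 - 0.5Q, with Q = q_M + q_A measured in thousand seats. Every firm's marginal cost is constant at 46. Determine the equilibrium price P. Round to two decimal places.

80.25

Solve by backward induction. Given q_M, the follower Apex maximises π_A = (183 - (1/2)q_M - (1/2)q_A)q_A - 46q_A.
Follower FOC: 137 - (1/2)q_M - q_A = 0, so q_A(q_M) = (137 - (1/2)q_M).
Meridian substitutes q_A(q_M) into its own profit: π_M = q_M(183 - (1/2)q_M - (137 - (1/2)q_M)/2) - 46q_M = (229/2 - (1/4)q_M)q_M - 46q_M.
Leader FOC: 137/2 - (1/2)q_M = 0, so q_M = 137.
Then q_A = (137 - (1/2)·137) = 137/2.
Total output Q = 411/2, so price P = 183 - (1/2)·(411/2) = 321/4.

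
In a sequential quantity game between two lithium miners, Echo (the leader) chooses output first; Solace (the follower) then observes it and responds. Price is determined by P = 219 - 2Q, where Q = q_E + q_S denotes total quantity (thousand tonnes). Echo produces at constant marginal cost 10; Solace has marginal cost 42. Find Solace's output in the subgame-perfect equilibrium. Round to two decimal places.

The follower Solace best-responds to any q_E: π_S = (219 - 2Q)q_S - 42q_S.
∂π_S/∂q_S = 177 - 2q_E - 4q_S = 0 gives the reaction function q_S = (177 - 2q_E)/4.
Echo substitutes q_S(q_E) into its own profit: π_E = q_E(219 - 2q_E - (177 - 2q_E)/2) - 10q_E = (261/2 - q_E)q_E - 10q_E.
The leader's first-order condition 241/2 - 2q_E = 0 yields q_E = 241/4.
Then q_S = (177 - 2·(241/4))/4 = 113/8.

14.13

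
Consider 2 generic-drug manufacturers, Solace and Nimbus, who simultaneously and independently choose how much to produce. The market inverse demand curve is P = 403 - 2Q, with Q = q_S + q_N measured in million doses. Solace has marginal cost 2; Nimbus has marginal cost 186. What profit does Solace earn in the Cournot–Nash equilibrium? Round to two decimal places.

Solace's profit: π_S = (403 - 2Q)q_S - (2q_S). Setting ∂π_S/∂q_S = 0: 401 - 4q_S - 2(q_N) = 0.
Nimbus's profit: π_N = (403 - 2Q)q_N - (186q_N). Setting ∂π_N/∂q_N = 0: 217 - 4q_N - 2(q_S) = 0.
So q_S = (401 - 2q_N)/4 and q_N = (217 - 2q_S)/4.
Solving the pair: q_S = 195/2, q_N = 11/2.
Price P = 403 - 2·103 = 197.
Solace's profit: (197 - 2)·(195/2) = 19012.5000.

19012.50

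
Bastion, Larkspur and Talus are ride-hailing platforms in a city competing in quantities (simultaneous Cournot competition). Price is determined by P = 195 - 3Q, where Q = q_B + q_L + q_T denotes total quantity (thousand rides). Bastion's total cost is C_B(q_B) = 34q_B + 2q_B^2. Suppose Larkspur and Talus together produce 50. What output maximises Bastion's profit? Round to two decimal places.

1.10

With rivals' combined output fixed at 50, Bastion's profit is π_B = (195 - 3·50 - 3q_B)q_B - (34q_B + 2q_B²) = (45 - 3q_B)q_B - (34q_B + 2q_B²).
∂π_B/∂q_B = 11 - 10q_B = 0, so q_B = 11/10.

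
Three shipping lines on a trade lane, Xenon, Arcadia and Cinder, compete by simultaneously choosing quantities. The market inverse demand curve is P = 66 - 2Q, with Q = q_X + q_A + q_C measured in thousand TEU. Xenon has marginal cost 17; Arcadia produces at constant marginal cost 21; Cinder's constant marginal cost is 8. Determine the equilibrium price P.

Xenon's profit: π_X = (66 - 2Q)q_X - (17q_X). Setting ∂π_X/∂q_X = 0: 49 - 4q_X - 2(q_A + q_C) = 0.
Arcadia's first-order condition: 45 - 4q_A - 2(q_X + q_C) = 0.
Cinder's profit: π_C = (66 - 2Q)q_C - (8q_C). Setting ∂π_C/∂q_C = 0: 58 - 4q_C - 2(q_X + q_A) = 0.
Summing all 3 equations gives 152 − 8Q = 0, hence Q = 19.
Back-substituting: q_X = (49 − 38)/2 = 11/2, q_A = (45 − 38)/2 = 7/2, q_C = (58 − 38)/2 = 10.
Total output Q = 19, so price P = 66 - 2·19 = 28.

28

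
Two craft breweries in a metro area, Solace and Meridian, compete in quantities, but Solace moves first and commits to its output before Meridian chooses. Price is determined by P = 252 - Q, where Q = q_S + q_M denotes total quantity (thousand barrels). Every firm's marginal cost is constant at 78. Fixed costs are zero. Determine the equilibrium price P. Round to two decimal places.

121.50

The follower Meridian best-responds to any q_S: π_M = (252 - Q)q_M - 78q_M.
Follower FOC: 174 - q_S - 2q_M = 0, so q_M(q_S) = (174 - q_S)/2.
The leader anticipates this reaction. Substituting into P = 252 - Q gives P = 165 - (1/2)q_S, so π_S = (165 - (1/2)q_S)q_S - 78q_S.
Maximising: ∂π_S/∂q_S = 87 - q_S = 0, giving q_S = 87.
Then q_M = (174 - 87)/2 = 87/2.
Total output Q = 261/2, so price P = 252 - 261/2 = 243/2.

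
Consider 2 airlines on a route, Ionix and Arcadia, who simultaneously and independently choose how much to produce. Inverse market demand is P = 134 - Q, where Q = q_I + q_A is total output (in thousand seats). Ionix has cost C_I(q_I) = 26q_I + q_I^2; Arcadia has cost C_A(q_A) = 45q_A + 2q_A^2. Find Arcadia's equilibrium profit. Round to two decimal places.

Ionix's profit: π_I = (134 - Q)q_I - (26q_I + q_I²). Setting ∂π_I/∂q_I = 0: 108 - 4q_I - (q_A) = 0.
Arcadia's first-order condition: 89 - 6q_A - (q_I) = 0.
So q_I = (108 - q_A)/4 and q_A = (89 - q_I)/6.
Substituting one into the other gives q_I = 559/23 and q_A = 248/23.
Price P = 134 - 807/23 = 98.9130.
Arcadia's profit: 98.9130·(248/23) - 45·(248/23) - 2(248/23)² = 348.7940.

348.79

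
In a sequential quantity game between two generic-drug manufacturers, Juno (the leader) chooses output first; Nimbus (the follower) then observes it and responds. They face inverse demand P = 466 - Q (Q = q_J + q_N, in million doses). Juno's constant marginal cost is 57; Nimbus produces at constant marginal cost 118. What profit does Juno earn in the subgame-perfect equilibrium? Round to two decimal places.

Solve by backward induction. Given q_J, the follower Nimbus maximises π_N = (466 - q_J - q_N)q_N - 118q_N.
∂π_N/∂q_N = 348 - q_J - 2q_N = 0 gives the reaction function q_N = (348 - q_J)/2.
The leader anticipates this reaction. Substituting into P = 466 - Q gives P = 292 - (1/2)q_J, so π_J = (292 - (1/2)q_J)q_J - 57q_J.
Maximising: ∂π_J/∂q_J = 235 - q_J = 0, giving q_J = 235.
Then q_N = (348 - 235)/2 = 113/2.
Price P = 466 - 583/2 = 349/2.
Juno's profit: (349/2 - 57)·235 = 27612.5000.

27612.50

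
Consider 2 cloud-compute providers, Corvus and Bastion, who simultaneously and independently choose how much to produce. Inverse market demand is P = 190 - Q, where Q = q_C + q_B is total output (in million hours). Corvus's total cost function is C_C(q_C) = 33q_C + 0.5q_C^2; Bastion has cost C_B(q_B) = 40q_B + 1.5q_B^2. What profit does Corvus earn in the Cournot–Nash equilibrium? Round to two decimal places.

3085.91

Corvus's profit: π_C = (190 - Q)q_C - (33q_C + (1/2)q_C²). Setting ∂π_C/∂q_C = 0: 157 - 3q_C - (q_B) = 0.
Bastion's profit: π_B = (190 - Q)q_B - (40q_B + (3/2)q_B²). Setting ∂π_B/∂q_B = 0: 150 - 5q_B - (q_C) = 0.
So q_C = (157 - q_B)/3 and q_B = (150 - q_C)/5.
Solving the pair: q_C = 635/14, q_B = 293/14.
Price P = 190 - 464/7 = 866/7.
Corvus's profit: (866/7)·(635/14) - 33·(635/14) - (1/2)(635/14)² = 3085.9056.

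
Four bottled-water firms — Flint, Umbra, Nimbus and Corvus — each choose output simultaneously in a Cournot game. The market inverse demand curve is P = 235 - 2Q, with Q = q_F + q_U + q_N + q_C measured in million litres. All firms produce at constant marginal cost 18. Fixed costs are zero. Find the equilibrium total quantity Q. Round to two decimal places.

A representative firm's profit is π_i = q_i(235 - 2Q) - 18q_i.
First-order condition (treating rivals' output as given): 217 - 4q_i - 2·Σ_{j≠i} q_j = 0.
With identical firms every q_j equals q_i, so Σ_{j≠i} q_j = 3q_i and 217 = 10q_i, giving q_i = 217/10.
Total output Q = 217/10 + 217/10 + 217/10 + 217/10 = 434/5.

86.80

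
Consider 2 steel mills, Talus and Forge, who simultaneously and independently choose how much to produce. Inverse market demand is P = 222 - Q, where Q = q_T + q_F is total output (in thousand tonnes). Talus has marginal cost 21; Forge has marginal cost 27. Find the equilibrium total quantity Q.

Talus's profit: π_T = (222 - Q)q_T - (21q_T). Setting ∂π_T/∂q_T = 0: 201 - 2q_T - (q_F) = 0.
Forge's profit: π_F = (222 - Q)q_F - (27q_F). Setting ∂π_F/∂q_F = 0: 195 - 2q_F - (q_T) = 0.
Rearranging gives the reaction functions q_T = (201 - q_F)/2 and q_F = (195 - q_T)/2.
Solving the pair: q_T = 69, q_F = 63.
Total output Q = 69 + 63 = 132.

132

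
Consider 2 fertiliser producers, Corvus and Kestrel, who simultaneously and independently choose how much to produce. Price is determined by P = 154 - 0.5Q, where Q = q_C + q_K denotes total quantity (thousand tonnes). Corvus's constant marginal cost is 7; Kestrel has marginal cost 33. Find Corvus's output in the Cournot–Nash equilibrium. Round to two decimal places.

115.33

Corvus's profit: π_C = (154 - 0.5Q)q_C - (7q_C). Setting ∂π_C/∂q_C = 0: 147 - q_C - (1/2)(q_K) = 0.
Kestrel's first-order condition: 121 - q_K - (1/2)(q_C) = 0.
Best responses: q_C = (147 - (1/2)q_K), q_K = (121 - (1/2)q_C).
Solving the pair: q_C = 346/3, q_K = 190/3.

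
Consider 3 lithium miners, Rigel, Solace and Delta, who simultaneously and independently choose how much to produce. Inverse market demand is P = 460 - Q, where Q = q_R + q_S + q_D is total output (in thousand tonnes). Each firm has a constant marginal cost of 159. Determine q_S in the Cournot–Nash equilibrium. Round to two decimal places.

75.25

Each firm earns π_i = (460 - Q)q_i - 159q_i.
Setting ∂π_i/∂q_i = 0 with rivals' quantities fixed: 301 - 2q_i - Σ_{j≠i} q_j = 0.
With identical firms every q_j equals q_i, so Σ_{j≠i} q_j = 2q_i and 301 = 4q_i, giving q_i = 301/4.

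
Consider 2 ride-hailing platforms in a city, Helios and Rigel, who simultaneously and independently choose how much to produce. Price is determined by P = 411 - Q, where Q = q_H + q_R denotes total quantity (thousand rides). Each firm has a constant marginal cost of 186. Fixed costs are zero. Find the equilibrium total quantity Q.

Each firm earns π_i = (411 - Q)q_i - 186q_i.
First-order condition (treating rivals' output as given): 225 - 2q_i - q_j = 0.
By symmetry each firm produces the same amount; substituting q_j = q_i yields q_i = 225/3 = 75.
Total output Q = 75 + 75 = 150.

150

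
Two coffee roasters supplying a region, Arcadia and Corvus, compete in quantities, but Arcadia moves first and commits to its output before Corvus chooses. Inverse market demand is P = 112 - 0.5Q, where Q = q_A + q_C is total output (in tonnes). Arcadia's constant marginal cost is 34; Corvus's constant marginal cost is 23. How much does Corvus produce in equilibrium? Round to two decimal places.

Solve by backward induction. Given q_A, the follower Corvus maximises π_C = (112 - (1/2)q_A - (1/2)q_C)q_C - 23q_C.
Follower FOC: 89 - (1/2)q_A - q_C = 0, so q_C(q_A) = (89 - (1/2)q_A).
Arcadia substitutes q_C(q_A) into its own profit: π_A = q_A(112 - (1/2)q_A - (89 - (1/2)q_A)/2) - 34q_A = (135/2 - (1/4)q_A)q_A - 34q_A.
The leader's first-order condition 67/2 - (1/2)q_A = 0 yields q_A = 67.
Then q_C = (89 - (1/2)·67) = 111/2.

55.50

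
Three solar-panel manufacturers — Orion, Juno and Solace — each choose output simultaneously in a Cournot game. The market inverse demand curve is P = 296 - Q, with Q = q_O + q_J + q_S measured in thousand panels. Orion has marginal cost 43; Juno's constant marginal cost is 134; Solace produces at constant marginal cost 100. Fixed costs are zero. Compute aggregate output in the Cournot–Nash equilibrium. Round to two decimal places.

Orion's profit: π_O = (296 - Q)q_O - (43q_O). Setting ∂π_O/∂q_O = 0: 253 - 2q_O - (q_J + q_S) = 0.
Juno's first-order condition: 162 - 2q_J - (q_O + q_S) = 0.
Solace's profit: π_S = (296 - Q)q_S - (100q_S). Setting ∂π_S/∂q_S = 0: 196 - 2q_S - (q_O + q_J) = 0.
Summing all 3 equations gives 611 − 4Q = 0, hence Q = 611/4.
Back-substituting: q_O = (253 − 611/4) = 401/4, q_J = (162 − 611/4) = 37/4, q_S = (196 − 611/4) = 173/4.
Total output Q = 401/4 + 37/4 + 173/4 = 611/4.

152.75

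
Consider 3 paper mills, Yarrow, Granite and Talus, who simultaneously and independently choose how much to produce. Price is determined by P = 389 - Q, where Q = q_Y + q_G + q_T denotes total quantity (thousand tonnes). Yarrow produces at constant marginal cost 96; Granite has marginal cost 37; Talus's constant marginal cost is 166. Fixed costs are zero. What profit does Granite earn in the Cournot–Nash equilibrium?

18225

Yarrow's profit: π_Y = (389 - Q)q_Y - (96q_Y). Setting ∂π_Y/∂q_Y = 0: 293 - 2q_Y - (q_G + q_T) = 0.
Granite's first-order condition: 352 - 2q_G - (q_Y + q_T) = 0.
Talus's first-order condition: 223 - 2q_T - (q_Y + q_G) = 0.
Adding the 3 first-order conditions: 868 − 4Q = 0, so Q = 217.
Back-substituting: q_Y = (293 − 217) = 76, q_G = (352 − 217) = 135, q_T = (223 − 217) = 6.
Price P = 389 - 217 = 172.
Granite's profit: (172 - 37)·135 = 18225.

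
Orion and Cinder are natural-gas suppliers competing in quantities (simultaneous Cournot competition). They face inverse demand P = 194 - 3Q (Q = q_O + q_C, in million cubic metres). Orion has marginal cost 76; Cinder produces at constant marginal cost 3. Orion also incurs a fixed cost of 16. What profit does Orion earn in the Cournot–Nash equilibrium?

Orion's profit: π_O = (194 - 3Q)q_O - (76q_O). Setting ∂π_O/∂q_O = 0: 118 - 6q_O - 3(q_C) = 0.
Cinder's profit: π_C = (194 - 3Q)q_C - (3q_C). Setting ∂π_C/∂q_C = 0: 191 - 6q_C - 3(q_O) = 0.
Rearranging gives the reaction functions q_O = (118 - 3q_C)/6 and q_C = (191 - 3q_O)/6.
Solving the pair: q_O = 5, q_C = 88/3.
Price P = 194 - 3·(103/3) = 91.
Orion's profit: (91 - 76)·5 - 16 = 59.

59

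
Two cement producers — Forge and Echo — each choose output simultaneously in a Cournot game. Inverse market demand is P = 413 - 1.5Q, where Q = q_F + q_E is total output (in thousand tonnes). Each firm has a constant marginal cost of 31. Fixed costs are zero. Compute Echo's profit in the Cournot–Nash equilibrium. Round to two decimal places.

10809.19

A representative firm's profit is π_i = q_i(413 - 1.5Q) - 31q_i.
First-order condition (treating rivals' output as given): 382 - 3q_i - (3/2)q_j = 0.
With identical firms every q_j equals q_i, so q_j = q_i and 382 = (9/2)q_i, giving q_i = 764/9.
Price P = 413 - (3/2)·(1528/9) = 475/3.
Echo's profit: (475/3 - 31)·(764/9) = 10809.1852.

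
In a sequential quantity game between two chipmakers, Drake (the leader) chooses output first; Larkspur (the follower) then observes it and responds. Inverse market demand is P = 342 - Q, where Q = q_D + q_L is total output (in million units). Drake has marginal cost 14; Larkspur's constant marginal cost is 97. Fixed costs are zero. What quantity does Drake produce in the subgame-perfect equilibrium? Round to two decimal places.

205.50

The follower Larkspur best-responds to any q_D: π_L = (342 - Q)q_L - 97q_L.
Setting the follower's marginal profit to zero, 245 - q_D - 2q_L = 0, i.e. q_L = (245 - q_D)/2.
The leader anticipates this reaction. Substituting into P = 342 - Q gives P = 439/2 - (1/2)q_D, so π_D = (439/2 - (1/2)q_D)q_D - 14q_D.
Maximising: ∂π_D/∂q_D = 411/2 - q_D = 0, giving q_D = 411/2.
Then q_L = (245 - 411/2)/2 = 79/4.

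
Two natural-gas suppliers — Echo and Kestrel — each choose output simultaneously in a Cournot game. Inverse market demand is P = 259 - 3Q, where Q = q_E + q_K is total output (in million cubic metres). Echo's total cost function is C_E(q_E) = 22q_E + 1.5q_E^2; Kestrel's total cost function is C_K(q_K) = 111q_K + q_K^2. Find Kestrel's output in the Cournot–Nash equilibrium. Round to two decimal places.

Echo's profit: π_E = (259 - 3Q)q_E - (22q_E + (3/2)q_E²). Setting ∂π_E/∂q_E = 0: 237 - 9q_E - 3(q_K) = 0.
Kestrel's profit: π_K = (259 - 3Q)q_K - (111q_K + q_K²). Setting ∂π_K/∂q_K = 0: 148 - 8q_K - 3(q_E) = 0.
So q_E = (237 - 3q_K)/9 and q_K = (148 - 3q_E)/8.
Solving the pair: q_E = 484/21, q_K = 69/7.

9.86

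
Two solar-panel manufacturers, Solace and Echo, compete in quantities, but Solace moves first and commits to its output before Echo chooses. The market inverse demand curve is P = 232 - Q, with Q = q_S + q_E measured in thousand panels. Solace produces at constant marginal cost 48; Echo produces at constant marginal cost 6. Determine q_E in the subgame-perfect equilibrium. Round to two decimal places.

The follower Echo best-responds to any q_S: π_E = (232 - Q)q_E - 6q_E.
∂π_E/∂q_E = 226 - q_S - 2q_E = 0 gives the reaction function q_E = (226 - q_S)/2.
The leader anticipates this reaction. Substituting into P = 232 - Q gives P = 119 - (1/2)q_S, so π_S = (119 - (1/2)q_S)q_S - 48q_S.
Leader FOC: 71 - q_S = 0, so q_S = 71.
Then q_E = (226 - 71)/2 = 155/2.

77.50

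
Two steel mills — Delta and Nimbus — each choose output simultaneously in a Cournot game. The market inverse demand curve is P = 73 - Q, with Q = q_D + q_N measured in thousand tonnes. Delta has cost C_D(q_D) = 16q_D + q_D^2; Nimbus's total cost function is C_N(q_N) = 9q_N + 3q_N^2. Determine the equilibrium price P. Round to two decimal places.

Delta's profit: π_D = (73 - Q)q_D - (16q_D + q_D²). Setting ∂π_D/∂q_D = 0: 57 - 4q_D - (q_N) = 0.
Nimbus's first-order condition: 64 - 8q_N - (q_D) = 0.
So q_D = (57 - q_N)/4 and q_N = (64 - q_D)/8.
Substituting one into the other gives q_D = 392/31 and q_N = 199/31.
Total output Q = 591/31, so price P = 73 - 591/31 = 1672/31.

53.94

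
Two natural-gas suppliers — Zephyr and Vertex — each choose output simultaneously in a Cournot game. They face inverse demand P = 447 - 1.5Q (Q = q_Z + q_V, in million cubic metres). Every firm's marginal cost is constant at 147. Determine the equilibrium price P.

247

A representative firm's profit is π_i = q_i(447 - 1.5Q) - 147q_i.
Setting ∂π_i/∂q_i = 0 with rivals' quantities fixed: 300 - 3q_i - (3/2)q_j = 0.
By symmetry each firm produces the same amount; substituting q_j = q_i yields q_i = 300/(9/2) = 200/3.
Total output Q = 400/3, so price P = 447 - (3/2)·(400/3) = 247.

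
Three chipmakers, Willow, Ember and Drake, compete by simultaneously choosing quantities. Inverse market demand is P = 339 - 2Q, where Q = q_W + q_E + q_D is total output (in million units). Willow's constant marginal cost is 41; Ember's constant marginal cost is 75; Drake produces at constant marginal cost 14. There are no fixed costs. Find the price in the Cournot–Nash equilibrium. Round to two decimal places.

Willow's profit: π_W = (339 - 2Q)q_W - (41q_W). Setting ∂π_W/∂q_W = 0: 298 - 4q_W - 2(q_E + q_D) = 0.
Ember's profit: π_E = (339 - 2Q)q_E - (75q_E). Setting ∂π_E/∂q_E = 0: 264 - 4q_E - 2(q_W + q_D) = 0.
Drake's profit: π_D = (339 - 2Q)q_D - (14q_D). Setting ∂π_D/∂q_D = 0: 325 - 4q_D - 2(q_W + q_E) = 0.
Summing all 3 equations gives 887 − 8Q = 0, hence Q = 887/8.
Back-substituting: q_W = (298 − 887/4)/2 = 305/8, q_E = (264 − 887/4)/2 = 169/8, q_D = (325 − 887/4)/2 = 413/8.
Total output Q = 887/8, so price P = 339 - 2·(887/8) = 469/4.

117.25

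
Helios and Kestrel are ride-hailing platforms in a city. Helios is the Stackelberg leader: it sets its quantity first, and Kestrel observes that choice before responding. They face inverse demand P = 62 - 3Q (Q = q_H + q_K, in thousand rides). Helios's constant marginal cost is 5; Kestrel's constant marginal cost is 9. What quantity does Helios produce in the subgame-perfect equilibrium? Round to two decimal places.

10.17

The follower Kestrel best-responds to any q_H: π_K = (62 - 3Q)q_K - 9q_K.
∂π_K/∂q_K = 53 - 3q_H - 6q_K = 0 gives the reaction function q_K = (53 - 3q_H)/6.
Helios substitutes q_K(q_H) into its own profit: π_H = q_H(62 - 3q_H - (53 - 3q_H)/2) - 5q_H = (71/2 - (3/2)q_H)q_H - 5q_H.
Leader FOC: 61/2 - 3q_H = 0, so q_H = 61/6.
Then q_K = (53 - 3·(61/6))/6 = 15/4.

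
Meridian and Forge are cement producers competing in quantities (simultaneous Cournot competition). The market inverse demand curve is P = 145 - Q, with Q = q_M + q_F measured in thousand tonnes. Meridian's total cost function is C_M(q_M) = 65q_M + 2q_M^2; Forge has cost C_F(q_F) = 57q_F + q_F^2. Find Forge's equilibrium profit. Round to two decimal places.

758.81

Meridian's profit: π_M = (145 - Q)q_M - (65q_M + 2q_M²). Setting ∂π_M/∂q_M = 0: 80 - 6q_M - (q_F) = 0.
Forge's first-order condition: 88 - 4q_F - (q_M) = 0.
Best responses: q_M = (80 - q_F)/6, q_F = (88 - q_M)/4.
Solving the pair: q_M = 232/23, q_F = 448/23.
Price P = 145 - 680/23 = 115.4348.
Forge's profit: 115.4348·(448/23) - 57·(448/23) - (448/23)² = 758.8053.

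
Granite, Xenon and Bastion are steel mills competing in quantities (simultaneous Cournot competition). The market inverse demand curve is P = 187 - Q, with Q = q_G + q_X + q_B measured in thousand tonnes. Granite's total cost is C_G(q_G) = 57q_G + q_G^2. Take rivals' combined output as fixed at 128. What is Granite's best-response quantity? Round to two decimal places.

With rivals' combined output fixed at 128, Granite's profit is π_G = (187 - 128 - q_G)q_G - (57q_G + q_G²) = (59 - q_G)q_G - (57q_G + q_G²).
∂π_G/∂q_G = 2 - 4q_G = 0, so q_G = 1/2.

0.50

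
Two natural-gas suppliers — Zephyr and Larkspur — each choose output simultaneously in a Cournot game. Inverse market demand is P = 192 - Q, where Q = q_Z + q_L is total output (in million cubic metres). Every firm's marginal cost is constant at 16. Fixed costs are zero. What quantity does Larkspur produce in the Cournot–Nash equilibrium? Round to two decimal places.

Each firm earns π_i = (192 - Q)q_i - 16q_i.
Setting ∂π_i/∂q_i = 0 with rivals' quantities fixed: 176 - 2q_i - q_j = 0.
By symmetry each firm produces the same amount; substituting q_j = q_i yields q_i = 176/3.

58.67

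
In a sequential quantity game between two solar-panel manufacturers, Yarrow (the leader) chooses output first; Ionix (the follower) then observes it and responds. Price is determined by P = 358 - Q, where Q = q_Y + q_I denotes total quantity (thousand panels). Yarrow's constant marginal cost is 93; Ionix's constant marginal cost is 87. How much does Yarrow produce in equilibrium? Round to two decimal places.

129.50

Solve by backward induction. Given q_Y, the follower Ionix maximises π_I = (358 - q_Y - q_I)q_I - 87q_I.
Setting the follower's marginal profit to zero, 271 - q_Y - 2q_I = 0, i.e. q_I = (271 - q_Y)/2.
Yarrow substitutes q_I(q_Y) into its own profit: π_Y = q_Y(358 - q_Y - (271 - q_Y)/2) - 93q_Y = (445/2 - (1/2)q_Y)q_Y - 93q_Y.
The leader's first-order condition 259/2 - q_Y = 0 yields q_Y = 259/2.
Then q_I = (271 - 259/2)/2 = 283/4.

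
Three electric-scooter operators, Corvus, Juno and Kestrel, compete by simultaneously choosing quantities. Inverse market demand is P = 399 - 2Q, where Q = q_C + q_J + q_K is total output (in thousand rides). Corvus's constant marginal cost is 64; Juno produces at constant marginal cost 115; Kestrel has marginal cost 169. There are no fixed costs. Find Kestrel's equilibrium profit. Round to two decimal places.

Corvus's profit: π_C = (399 - 2Q)q_C - (64q_C). Setting ∂π_C/∂q_C = 0: 335 - 4q_C - 2(q_J + q_K) = 0.
Juno's first-order condition: 284 - 4q_J - 2(q_C + q_K) = 0.
Kestrel's first-order condition: 230 - 4q_K - 2(q_C + q_J) = 0.
Adding the 3 first-order conditions: 849 − 8Q = 0, so Q = 849/8.
Back-substituting: q_C = (335 − 849/4)/2 = 491/8, q_J = (284 − 849/4)/2 = 287/8, q_K = (230 − 849/4)/2 = 71/8.
Price P = 399 - 2·(849/8) = 747/4.
Kestrel's profit: (747/4 - 169)·(71/8) = 157.5313.

157.53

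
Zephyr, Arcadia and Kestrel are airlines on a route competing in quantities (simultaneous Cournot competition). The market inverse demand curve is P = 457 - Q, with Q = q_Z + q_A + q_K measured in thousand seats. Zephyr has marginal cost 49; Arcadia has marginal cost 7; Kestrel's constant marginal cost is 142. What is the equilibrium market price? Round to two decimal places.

Zephyr's profit: π_Z = (457 - Q)q_Z - (49q_Z). Setting ∂π_Z/∂q_Z = 0: 408 - 2q_Z - (q_A + q_K) = 0.
Arcadia's profit: π_A = (457 - Q)q_A - (7q_A). Setting ∂π_A/∂q_A = 0: 450 - 2q_A - (q_Z + q_K) = 0.
Kestrel's profit: π_K = (457 - Q)q_K - (142q_K). Setting ∂π_K/∂q_K = 0: 315 - 2q_K - (q_Z + q_A) = 0.
Adding the 3 conditions: 1173 − 2Q − 2Q = 0, i.e. Q = 1173/4.
Back-substituting: q_Z = (408 − 1173/4) = 459/4, q_A = (450 − 1173/4) = 627/4, q_K = (315 − 1173/4) = 87/4.
Total output Q = 1173/4, so price P = 457 - 1173/4 = 655/4.

163.75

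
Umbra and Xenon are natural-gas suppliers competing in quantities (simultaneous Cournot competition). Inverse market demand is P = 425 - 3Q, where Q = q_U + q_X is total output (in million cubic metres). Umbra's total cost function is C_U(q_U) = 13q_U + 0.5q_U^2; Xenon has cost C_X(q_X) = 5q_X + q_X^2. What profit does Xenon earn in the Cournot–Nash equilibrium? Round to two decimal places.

Umbra's profit: π_U = (425 - 3Q)q_U - (13q_U + (1/2)q_U²). Setting ∂π_U/∂q_U = 0: 412 - 7q_U - 3(q_X) = 0.
Xenon's profit: π_X = (425 - 3Q)q_X - (5q_X + q_X²). Setting ∂π_X/∂q_X = 0: 420 - 8q_X - 3(q_U) = 0.
So q_U = (412 - 3q_X)/7 and q_X = (420 - 3q_U)/8.
Solving the pair: q_U = 43.3191, q_X = 1704/47.
Price P = 425 - 3·79.5745 = 186.2766.
Xenon's profit: 186.2766·(1704/47) - 5·(1704/47) - (1704/47)² = 5257.7927.

5257.79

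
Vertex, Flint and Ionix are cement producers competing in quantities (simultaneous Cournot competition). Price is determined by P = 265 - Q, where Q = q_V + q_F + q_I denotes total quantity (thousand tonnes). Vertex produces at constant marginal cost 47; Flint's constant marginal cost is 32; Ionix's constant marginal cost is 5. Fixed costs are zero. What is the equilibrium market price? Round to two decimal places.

Vertex's profit: π_V = (265 - Q)q_V - (47q_V). Setting ∂π_V/∂q_V = 0: 218 - 2q_V - (q_F + q_I) = 0.
Flint's first-order condition: 233 - 2q_F - (q_V + q_I) = 0.
Ionix's first-order condition: 260 - 2q_I - (q_V + q_F) = 0.
Adding the 3 first-order conditions: 711 − 4Q = 0, so Q = 711/4.
Back-substituting: q_V = (218 − 711/4) = 161/4, q_F = (233 − 711/4) = 221/4, q_I = (260 − 711/4) = 329/4.
Total output Q = 711/4, so price P = 265 - 711/4 = 349/4.

87.25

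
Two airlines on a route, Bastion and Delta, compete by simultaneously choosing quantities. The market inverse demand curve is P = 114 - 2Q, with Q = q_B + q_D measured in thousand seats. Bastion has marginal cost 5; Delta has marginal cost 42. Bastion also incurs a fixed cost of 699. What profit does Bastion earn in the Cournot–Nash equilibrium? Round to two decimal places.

485.22

Bastion's profit: π_B = (114 - 2Q)q_B - (5q_B). Setting ∂π_B/∂q_B = 0: 109 - 4q_B - 2(q_D) = 0.
Delta's first-order condition: 72 - 4q_D - 2(q_B) = 0.
Best responses: q_B = (109 - 2q_D)/4, q_D = (72 - 2q_B)/4.
Substituting one into the other gives q_B = 73/3 and q_D = 35/6.
Price P = 114 - 2·(181/6) = 161/3.
Bastion's profit: (161/3 - 5)·(73/3) - 699 = 485.2222.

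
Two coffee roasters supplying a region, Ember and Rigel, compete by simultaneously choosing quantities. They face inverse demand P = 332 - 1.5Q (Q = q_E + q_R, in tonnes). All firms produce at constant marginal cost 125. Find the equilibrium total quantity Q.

92

Each firm earns π_i = (332 - 1.5Q)q_i - 125q_i.
Setting ∂π_i/∂q_i = 0 with rivals' quantities fixed: 207 - 3q_i - (3/2)q_j = 0.
With identical firms every q_j equals q_i, so q_j = q_i and 207 = (9/2)q_i, giving q_i = 46.
Total output Q = 46 + 46 = 92.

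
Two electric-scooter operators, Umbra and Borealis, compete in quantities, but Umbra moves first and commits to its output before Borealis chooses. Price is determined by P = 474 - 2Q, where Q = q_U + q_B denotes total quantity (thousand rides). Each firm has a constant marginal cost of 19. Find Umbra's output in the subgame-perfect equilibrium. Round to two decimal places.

113.75

The follower Borealis best-responds to any q_U: π_B = (474 - 2Q)q_B - 19q_B.
Follower FOC: 455 - 2q_U - 4q_B = 0, so q_B(q_U) = (455 - 2q_U)/4.
The leader anticipates this reaction. Substituting into P = 474 - 2Q gives P = 493/2 - q_U, so π_U = (493/2 - q_U)q_U - 19q_U.
Maximising: ∂π_U/∂q_U = 455/2 - 2q_U = 0, giving q_U = 455/4.
Then q_B = (455 - 2·(455/4))/4 = 455/8.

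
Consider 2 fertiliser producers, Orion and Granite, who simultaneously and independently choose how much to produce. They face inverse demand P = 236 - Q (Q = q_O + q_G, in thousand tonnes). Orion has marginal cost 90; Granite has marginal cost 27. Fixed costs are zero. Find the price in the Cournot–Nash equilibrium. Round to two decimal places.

117.67

Orion's profit: π_O = (236 - Q)q_O - (90q_O). Setting ∂π_O/∂q_O = 0: 146 - 2q_O - (q_G) = 0.
Granite's profit: π_G = (236 - Q)q_G - (27q_G). Setting ∂π_G/∂q_G = 0: 209 - 2q_G - (q_O) = 0.
Best responses: q_O = (146 - q_G)/2, q_G = (209 - q_O)/2.
Substituting one into the other gives q_O = 83/3 and q_G = 272/3.
Total output Q = 355/3, so price P = 236 - 355/3 = 353/3.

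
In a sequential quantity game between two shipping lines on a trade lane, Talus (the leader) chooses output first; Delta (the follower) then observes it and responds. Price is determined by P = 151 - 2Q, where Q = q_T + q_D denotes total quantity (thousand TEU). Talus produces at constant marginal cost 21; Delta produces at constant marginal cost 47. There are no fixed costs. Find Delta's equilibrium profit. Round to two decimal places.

Solve by backward induction. Given q_T, the follower Delta maximises π_D = (151 - 2q_T - 2q_D)q_D - 47q_D.
Follower FOC: 104 - 2q_T - 4q_D = 0, so q_D(q_T) = (104 - 2q_T)/4.
Talus substitutes q_D(q_T) into its own profit: π_T = q_T(151 - 2q_T - (104 - 2q_T)/2) - 21q_T = (99 - q_T)q_T - 21q_T.
Leader FOC: 78 - 2q_T = 0, so q_T = 39.
Then q_D = (104 - 2·39)/4 = 13/2.
Price P = 151 - 2·(91/2) = 60.
Delta's profit: (60 - 47)·(13/2) = 169/2.

84.50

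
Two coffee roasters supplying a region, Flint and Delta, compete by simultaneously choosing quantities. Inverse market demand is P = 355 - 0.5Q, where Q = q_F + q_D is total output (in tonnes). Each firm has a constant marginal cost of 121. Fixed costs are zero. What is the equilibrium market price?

A representative firm's profit is π_i = q_i(355 - 0.5Q) - 121q_i.
First-order condition (treating rivals' output as given): 234 - q_i - (1/2)q_j = 0.
With identical firms every q_j equals q_i, so q_j = q_i and 234 = (3/2)q_i, giving q_i = 156.
Total output Q = 312, so price P = 355 - (1/2)·312 = 199.

199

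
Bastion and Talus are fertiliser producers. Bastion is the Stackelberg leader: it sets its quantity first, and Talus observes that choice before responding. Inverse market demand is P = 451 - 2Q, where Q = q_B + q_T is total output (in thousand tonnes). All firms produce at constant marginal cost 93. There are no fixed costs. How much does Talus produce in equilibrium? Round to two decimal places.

The follower Talus best-responds to any q_B: π_T = (451 - 2Q)q_T - 93q_T.
Follower FOC: 358 - 2q_B - 4q_T = 0, so q_T(q_B) = (358 - 2q_B)/4.
Bastion substitutes q_T(q_B) into its own profit: π_B = q_B(451 - 2q_B - (358 - 2q_B)/2) - 93q_B = (272 - q_B)q_B - 93q_B.
Leader FOC: 179 - 2q_B = 0, so q_B = 179/2.
Then q_T = (358 - 2·(179/2))/4 = 179/4.

44.75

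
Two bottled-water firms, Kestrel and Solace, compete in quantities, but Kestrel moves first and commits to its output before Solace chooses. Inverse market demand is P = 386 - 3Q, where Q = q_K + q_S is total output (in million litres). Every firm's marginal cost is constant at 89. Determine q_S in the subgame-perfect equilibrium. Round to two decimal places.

The follower Solace best-responds to any q_K: π_S = (386 - 3Q)q_S - 89q_S.
Follower FOC: 297 - 3q_K - 6q_S = 0, so q_S(q_K) = (297 - 3q_K)/6.
The leader anticipates this reaction. Substituting into P = 386 - 3Q gives P = 475/2 - (3/2)q_K, so π_K = (475/2 - (3/2)q_K)q_K - 89q_K.
Leader FOC: 297/2 - 3q_K = 0, so q_K = 99/2.
Then q_S = (297 - 3·(99/2))/6 = 99/4.

24.75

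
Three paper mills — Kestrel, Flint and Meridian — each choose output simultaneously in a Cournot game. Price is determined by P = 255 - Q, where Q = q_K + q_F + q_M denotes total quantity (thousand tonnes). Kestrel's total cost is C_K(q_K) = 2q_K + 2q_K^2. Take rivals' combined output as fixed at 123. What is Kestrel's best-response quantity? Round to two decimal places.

21.67

With rivals' combined output fixed at 123, Kestrel's profit is π_K = (255 - 123 - q_K)q_K - (2q_K + 2q_K²) = (132 - q_K)q_K - (2q_K + 2q_K²).
∂π_K/∂q_K = 130 - 6q_K = 0, so q_K = 65/3.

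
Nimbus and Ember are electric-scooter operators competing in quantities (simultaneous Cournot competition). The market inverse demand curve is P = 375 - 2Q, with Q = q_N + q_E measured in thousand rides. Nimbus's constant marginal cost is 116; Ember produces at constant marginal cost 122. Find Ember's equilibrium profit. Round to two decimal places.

3389.39

Nimbus's profit: π_N = (375 - 2Q)q_N - (116q_N). Setting ∂π_N/∂q_N = 0: 259 - 4q_N - 2(q_E) = 0.
Ember's first-order condition: 253 - 4q_E - 2(q_N) = 0.
Best responses: q_N = (259 - 2q_E)/4, q_E = (253 - 2q_N)/4.
Solving the pair: q_N = 265/6, q_E = 247/6.
Price P = 375 - 2·(256/3) = 613/3.
Ember's profit: (613/3 - 122)·(247/6) = 3389.3889.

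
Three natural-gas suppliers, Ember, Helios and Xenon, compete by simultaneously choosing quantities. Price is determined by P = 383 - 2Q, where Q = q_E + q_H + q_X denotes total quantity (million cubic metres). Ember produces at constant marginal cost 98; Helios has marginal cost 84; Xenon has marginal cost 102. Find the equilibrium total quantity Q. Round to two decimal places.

Ember's profit: π_E = (383 - 2Q)q_E - (98q_E). Setting ∂π_E/∂q_E = 0: 285 - 4q_E - 2(q_H + q_X) = 0.
Helios's first-order condition: 299 - 4q_H - 2(q_E + q_X) = 0.
Xenon's first-order condition: 281 - 4q_X - 2(q_E + q_H) = 0.
Adding the 3 first-order conditions: 865 − 8Q = 0, so Q = 865/8.
Back-substituting: q_E = (285 − 865/4)/2 = 275/8, q_H = (299 − 865/4)/2 = 331/8, q_X = (281 − 865/4)/2 = 259/8.
Total output Q = 275/8 + 331/8 + 259/8 = 865/8.

108.13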